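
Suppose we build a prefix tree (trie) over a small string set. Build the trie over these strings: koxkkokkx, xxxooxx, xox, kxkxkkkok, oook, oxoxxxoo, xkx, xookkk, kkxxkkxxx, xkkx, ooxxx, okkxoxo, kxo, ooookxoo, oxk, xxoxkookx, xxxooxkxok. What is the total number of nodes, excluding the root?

For each word, the new-node count is its length minus the longest prefix already in the trie:
  "koxkkokkx" → 9 new (k, o, x, k, k, o, k, k, x)
  "xxxooxx" → 7 new (x, x, x, o, o, x, x)
  "xox" → prefix "x" already present; 2 new (o, x)
  "kxkxkkkok" → prefix "k" already present; 8 new (x, k, x, k, k, k, o, k)
  "oook" → 4 new (o, o, o, k)
  "oxoxxxoo" → prefix "o" already present; 7 new (x, o, x, x, x, o, o)
  "xkx" → prefix "x" already present; 2 new (k, x)
  "xookkk" → prefix "xo" already present; 4 new (o, k, k, k)
  "kkxxkkxxx" → prefix "k" already present; 8 new (k, x, x, k, k, x, x, x)
  "xkkx" → prefix "xk" already present; 2 new (k, x)
  "ooxxx" → prefix "oo" already present; 3 new (x, x, x)
  "okkxoxo" → prefix "o" already present; 6 new (k, k, x, o, x, o)
  "kxo" → prefix "kx" already present; 1 new (o)
  "ooookxoo" → prefix "ooo" already present; 5 new (o, k, x, o, o)
  "oxk" → prefix "ox" already present; 1 new (k)
  "xxoxkookx" → prefix "xx" already present; 7 new (o, x, k, o, o, k, x)
  "xxxooxkxok" → prefix "xxxoox" already present; 4 new (k, x, o, k)
Total nodes = 9 + 7 + 2 + 8 + 4 + 7 + 2 + 4 + 8 + 2 + 3 + 6 + 1 + 5 + 1 + 7 + 4 = 80

80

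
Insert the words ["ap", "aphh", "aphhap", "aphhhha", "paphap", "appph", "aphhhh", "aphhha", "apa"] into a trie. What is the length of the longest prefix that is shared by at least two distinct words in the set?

6

Look for the deepest trie node that still has at least two words in its subtree.
"aphhhh" and "aphhhha" agree on "aphhhh" (6 characters) before diverging; nothing deeper is shared.
Longest shared-prefix length: 6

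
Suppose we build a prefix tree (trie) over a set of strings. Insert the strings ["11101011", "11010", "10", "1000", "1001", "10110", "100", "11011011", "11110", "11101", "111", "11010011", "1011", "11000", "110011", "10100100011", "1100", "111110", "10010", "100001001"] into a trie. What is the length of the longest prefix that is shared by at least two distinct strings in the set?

Look for the deepest trie node that still has at least two words in its subtree.
e.g. "11010" and "11010011" share the prefix "11010" of length 5; no pair shares a longer one.
Longest shared-prefix length: 5

5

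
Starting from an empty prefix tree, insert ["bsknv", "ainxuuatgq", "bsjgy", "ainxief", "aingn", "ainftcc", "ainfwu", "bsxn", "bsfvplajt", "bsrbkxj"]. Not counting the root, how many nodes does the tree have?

For each word, the new-node count is its length minus the longest prefix already in the trie:
  "bsknv" → 5 new (b, s, k, n, v)
  "ainxuuatgq" → 10 new (a, i, n, x, u, u, a, t, g, q)
  "bsjgy" → prefix "bs" already present; 3 new (j, g, y)
  "ainxief" → prefix "ainx" already present; 3 new (i, e, f)
  "aingn" → prefix "ain" already present; 2 new (g, n)
  "ainftcc" → prefix "ain" already present; 4 new (f, t, c, c)
  "ainfwu" → prefix "ainf" already present; 2 new (w, u)
  "bsxn" → prefix "bs" already present; 2 new (x, n)
  "bsfvplajt" → prefix "bs" already present; 7 new (f, v, p, l, a, j, t)
  "bsrbkxj" → prefix "bs" already present; 5 new (r, b, k, x, j)
Total nodes = 5 + 10 + 3 + 3 + 2 + 4 + 2 + 2 + 7 + 5 = 43

43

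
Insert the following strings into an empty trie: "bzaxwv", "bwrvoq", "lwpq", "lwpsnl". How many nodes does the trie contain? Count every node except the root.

18

For each word, the new-node count is its length minus the longest prefix already in the trie:
  "bzaxwv" → 6 new (b, z, a, x, w, v)
  "bwrvoq" → prefix "b" already present; 5 new (w, r, v, o, q)
  "lwpq" → 4 new (l, w, p, q)
  "lwpsnl" → prefix "lwp" already present; 3 new (s, n, l)
Total nodes = 6 + 5 + 4 + 3 = 18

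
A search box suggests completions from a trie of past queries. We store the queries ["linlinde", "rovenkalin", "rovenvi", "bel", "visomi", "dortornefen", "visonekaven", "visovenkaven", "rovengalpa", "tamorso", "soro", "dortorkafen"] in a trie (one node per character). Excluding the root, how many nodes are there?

Count nodes per top-level branch (shared prefixes stored once):
  'b'-branch (bel): 3 nodes
  'd'-branch (dortorkafen, dortornefen): 16 nodes
  'l'-branch (linlinde): 8 nodes
  'r'-branch (rovengalpa, rovenkalin, rovenvi): 17 nodes
  's'-branch (soro): 4 nodes
  't'-branch (tamorso): 7 nodes
  'v'-branch (visomi, visonekaven, visovenkaven): 21 nodes
Sum: 76

76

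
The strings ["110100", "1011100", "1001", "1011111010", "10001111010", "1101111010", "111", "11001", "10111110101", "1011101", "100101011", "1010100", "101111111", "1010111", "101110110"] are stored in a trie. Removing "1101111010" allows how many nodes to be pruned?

Walk "1101111010" from the leaf back toward the root, removing each node that no remaining word uses.
The suffix "111010" (6 nodes) is used only by "1101111010"; the node for "1101" still has the child "0", so pruning stops there.
Nodes removed: 6

6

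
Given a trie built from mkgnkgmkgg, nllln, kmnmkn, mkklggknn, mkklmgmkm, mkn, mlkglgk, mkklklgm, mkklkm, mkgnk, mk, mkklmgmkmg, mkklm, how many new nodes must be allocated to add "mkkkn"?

2

Walking "mkkkn" from the root, the first 3 characters ("mkk") follow existing edges; "k" is the first miss.
New nodes needed: |"mkkkn"| − 3 = 5 − 3 = 2.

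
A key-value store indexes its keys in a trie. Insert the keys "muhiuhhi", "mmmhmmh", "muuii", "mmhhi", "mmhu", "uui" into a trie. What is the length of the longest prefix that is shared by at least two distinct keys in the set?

Equivalently: take the maximum, over all pairs, of their longest common prefix length.
e.g. "mmhhi" and "mmhu" share the prefix "mmh" of length 3; no pair shares a longer one.
Longest shared-prefix length: 3

3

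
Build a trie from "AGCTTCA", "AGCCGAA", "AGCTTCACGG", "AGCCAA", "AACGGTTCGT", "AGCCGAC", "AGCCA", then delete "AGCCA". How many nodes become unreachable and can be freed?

A node on "AGCCA"'s path can go only if nothing else ends at it or branches off below it.
Every node on "AGCCA" is still needed (e.g. by "AGCCAA"), so nothing is freed.
Nodes removed: 0

0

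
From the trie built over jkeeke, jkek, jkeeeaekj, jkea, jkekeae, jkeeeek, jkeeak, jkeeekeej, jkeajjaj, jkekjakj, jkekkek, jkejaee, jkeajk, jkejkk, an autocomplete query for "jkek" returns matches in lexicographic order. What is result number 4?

jkekkek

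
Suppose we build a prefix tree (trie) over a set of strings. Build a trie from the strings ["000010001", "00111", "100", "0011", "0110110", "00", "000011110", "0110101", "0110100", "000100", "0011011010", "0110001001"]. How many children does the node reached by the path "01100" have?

Walk "01100" from the root, arriving at one node.
Distinct next characters after "01100": 0.
That node has 1 child edge.

1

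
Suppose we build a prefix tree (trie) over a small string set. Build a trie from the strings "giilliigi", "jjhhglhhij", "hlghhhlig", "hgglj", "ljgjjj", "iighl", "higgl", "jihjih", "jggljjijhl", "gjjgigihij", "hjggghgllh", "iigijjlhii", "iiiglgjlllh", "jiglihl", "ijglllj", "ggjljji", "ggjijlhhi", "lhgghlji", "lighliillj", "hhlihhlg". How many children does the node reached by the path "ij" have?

1

Walk "ij" from the root, arriving at one node.
Distinct next characters after "ij": g.
That node has 1 child edge.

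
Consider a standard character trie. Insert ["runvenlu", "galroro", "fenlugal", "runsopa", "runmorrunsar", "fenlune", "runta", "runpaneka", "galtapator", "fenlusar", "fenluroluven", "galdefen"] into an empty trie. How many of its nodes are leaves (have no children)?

Leaves are exactly the stored words that no other stored word extends.
Those words: "fenlugal", "fenlune", "fenluroluven", "fenlusar", "galdefen", "galroro", "galtapator", "runmorrunsar", "runpaneka", "runsopa", "runta", "runvenlu"
Leaf count: 12

12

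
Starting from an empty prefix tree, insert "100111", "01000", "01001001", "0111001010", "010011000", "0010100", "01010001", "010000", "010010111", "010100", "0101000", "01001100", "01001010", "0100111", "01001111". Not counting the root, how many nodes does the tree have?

Trace insertions, counting only characters that open a new branch:
  "100111" → 6 new (1, 0, 0, 1, 1, 1)
  "01000" → 5 new (0, 1, 0, 0, 0)
  "01001001" → prefix "0100" already present; 4 new (1, 0, 0, 1)
  "0111001010" → prefix "01" already present; 8 new (1, 1, 0, 0, 1, 0, 1, 0)
  "010011000" → prefix "01001" already present; 4 new (1, 0, 0, 0)
  "0010100" → prefix "0" already present; 6 new (0, 1, 0, 1, 0, 0)
  "01010001" → prefix "010" already present; 5 new (1, 0, 0, 0, 1)
  "010000" → prefix "01000" already present; 1 new (0)
  "010010111" → prefix "010010" already present; 3 new (1, 1, 1)
  "010100" → prefix "010100" already present; 0 new (none)
  "0101000" → prefix "0101000" already present; 0 new (none)
  "01001100" → prefix "01001100" already present; 0 new (none)
  "01001010" → prefix "0100101" already present; 1 new (0)
  "0100111" → prefix "010011" already present; 1 new (1)
  "01001111" → prefix "0100111" already present; 1 new (1)
Total nodes = 6 + 5 + 4 + 8 + 4 + 6 + 5 + 1 + 3 + 0 + 0 + 0 + 1 + 1 + 1 = 45

45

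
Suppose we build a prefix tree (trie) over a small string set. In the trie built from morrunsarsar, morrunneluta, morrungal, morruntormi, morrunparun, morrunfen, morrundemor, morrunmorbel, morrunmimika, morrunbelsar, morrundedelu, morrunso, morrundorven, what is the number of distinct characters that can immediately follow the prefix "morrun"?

9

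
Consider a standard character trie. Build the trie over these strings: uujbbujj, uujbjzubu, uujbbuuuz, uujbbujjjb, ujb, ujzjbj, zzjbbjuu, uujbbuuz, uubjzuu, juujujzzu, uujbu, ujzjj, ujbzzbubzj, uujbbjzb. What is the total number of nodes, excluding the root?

Insert word by word; a character creates a node only if that edge doesn't already exist:
  "uujbbujj" → 8 new (u, u, j, b, b, u, j, j)
  "uujbjzubu" → prefix "uujb" already present; 5 new (j, z, u, b, u)
  "uujbbuuuz" → prefix "uujbbu" already present; 3 new (u, u, z)
  "uujbbujjjb" → prefix "uujbbujj" already present; 2 new (j, b)
  "ujb" → prefix "u" already present; 2 new (j, b)
  "ujzjbj" → prefix "uj" already present; 4 new (z, j, b, j)
  "zzjbbjuu" → 8 new (z, z, j, b, b, j, u, u)
  "uujbbuuz" → prefix "uujbbuu" already present; 1 new (z)
  "uubjzuu" → prefix "uu" already present; 5 new (b, j, z, u, u)
  "juujujzzu" → 9 new (j, u, u, j, u, j, z, z, u)
  "uujbu" → prefix "uujb" already present; 1 new (u)
  "ujzjj" → prefix "ujzj" already present; 1 new (j)
  "ujbzzbubzj" → prefix "ujb" already present; 7 new (z, z, b, u, b, z, j)
  "uujbbjzb" → prefix "uujbb" already present; 3 new (j, z, b)
Total nodes = 8 + 5 + 3 + 2 + 2 + 4 + 8 + 1 + 5 + 9 + 1 + 1 + 7 + 3 = 59

59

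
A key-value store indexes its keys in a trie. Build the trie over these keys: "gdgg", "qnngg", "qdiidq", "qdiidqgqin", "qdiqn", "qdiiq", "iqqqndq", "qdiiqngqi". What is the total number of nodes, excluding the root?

Trie structure (* marks end of a word):
(root)
├─ g
│  └─ d
│     └─ g
│        └─ g *
├─ i
│  └─ q
│     └─ q
│        └─ q
│           └─ n
│              └─ d
│                 └─ q *
└─ q
   ├─ d
   │  └─ i
   │     ├─ i
   │     │  ├─ d
   │     │  │  └─ q *
   │     │  │     └─ g
   │     │  │        └─ q
   │     │  │           └─ i
   │     │  │              └─ n *
   │     │  └─ q *
   │     │     └─ n
   │     │        └─ g
   │     │           └─ q
   │     │              └─ i *
   │     └─ q
   │        └─ n *
   └─ n
      └─ n
         └─ g
            └─ g *
Counting every labelled node above: 32.

32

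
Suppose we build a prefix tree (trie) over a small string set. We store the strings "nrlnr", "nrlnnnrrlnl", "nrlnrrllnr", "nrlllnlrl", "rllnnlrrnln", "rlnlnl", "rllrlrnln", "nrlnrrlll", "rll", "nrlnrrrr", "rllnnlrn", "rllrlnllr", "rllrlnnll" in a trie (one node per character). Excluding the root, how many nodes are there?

55

Count nodes per top-level branch (shared prefixes stored once):
  'n'-branch (nrlllnlrl, nrlnnnrrlnl, nrlnr, nrlnrrlll, nrlnrrllnr, nrlnrrrr): 26 nodes
  'r'-branch (rll, rllnnlrn, rllnnlrrnln, rllrlnllr, rllrlnnll, rllrlrnln, rlnlnl): 29 nodes
Sum: 55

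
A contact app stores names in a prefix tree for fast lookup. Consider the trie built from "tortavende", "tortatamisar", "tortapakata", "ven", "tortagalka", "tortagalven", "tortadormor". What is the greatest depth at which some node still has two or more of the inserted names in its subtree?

The deepest shared node is where two words last agree before diverging.
e.g. "tortagalka" and "tortagalven" share the prefix "tortagal" of length 8; no pair shares a longer one.
Longest shared-prefix length: 8

8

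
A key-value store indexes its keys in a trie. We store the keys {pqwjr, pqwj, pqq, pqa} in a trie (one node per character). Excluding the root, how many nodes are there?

Trace insertions, counting only characters that open a new branch:
  "pqwjr" → 5 new (p, q, w, j, r)
  "pqwj" → prefix "pqwj" already present; 0 new (none)
  "pqq" → prefix "pq" already present; 1 new (q)
  "pqa" → prefix "pq" already present; 1 new (a)
Total nodes = 5 + 0 + 1 + 1 = 7

7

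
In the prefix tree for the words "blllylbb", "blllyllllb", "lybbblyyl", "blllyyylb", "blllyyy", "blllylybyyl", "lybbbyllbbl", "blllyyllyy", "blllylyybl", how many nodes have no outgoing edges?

8

Leaves are exactly the stored words that no other stored word extends.
Those words: "blllylbb", "blllyllllb", "blllylybyyl", "blllylyybl", "blllyyllyy", "blllyyylb", "lybbblyyl", "lybbbyllbbl"
Leaf count: 8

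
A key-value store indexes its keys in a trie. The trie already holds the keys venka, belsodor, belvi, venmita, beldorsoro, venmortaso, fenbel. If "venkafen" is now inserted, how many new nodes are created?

The longest prefix of "venkafen" already in the trie is "venka" (length 5).
New nodes needed: |"venkafen"| − 5 = 8 − 5 = 3.

3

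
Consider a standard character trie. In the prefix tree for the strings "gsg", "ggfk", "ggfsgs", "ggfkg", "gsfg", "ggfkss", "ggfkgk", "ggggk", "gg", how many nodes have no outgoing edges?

A leaf is a node with no children — equivalently, the end of a word that is not a proper prefix of any other stored word.
Those words: "ggfkgk", "ggfkss", "ggfsgs", "ggggk", "gsfg", "gsg"
Leaf count: 6

6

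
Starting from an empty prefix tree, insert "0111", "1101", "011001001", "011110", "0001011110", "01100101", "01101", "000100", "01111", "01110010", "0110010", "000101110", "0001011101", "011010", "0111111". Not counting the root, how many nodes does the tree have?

37

Trace insertions, counting only characters that open a new branch:
  "0111" → 4 new (0, 1, 1, 1)
  "1101" → 4 new (1, 1, 0, 1)
  "011001001" → prefix "011" already present; 6 new (0, 0, 1, 0, 0, 1)
  "011110" → prefix "0111" already present; 2 new (1, 0)
  "0001011110" → prefix "0" already present; 9 new (0, 0, 1, 0, 1, 1, 1, 1, 0)
  "01100101" → prefix "0110010" already present; 1 new (1)
  "01101" → prefix "0110" already present; 1 new (1)
  "000100" → prefix "00010" already present; 1 new (0)
  "01111" → prefix "01111" already present; 0 new (none)
  "01110010" → prefix "0111" already present; 4 new (0, 0, 1, 0)
  "0110010" → prefix "0110010" already present; 0 new (none)
  "000101110" → prefix "00010111" already present; 1 new (0)
  "0001011101" → prefix "000101110" already present; 1 new (1)
  "011010" → prefix "01101" already present; 1 new (0)
  "0111111" → prefix "01111" already present; 2 new (1, 1)
Total nodes = 4 + 4 + 6 + 2 + 9 + 1 + 1 + 1 + 0 + 4 + 0 + 1 + 1 + 1 + 2 = 37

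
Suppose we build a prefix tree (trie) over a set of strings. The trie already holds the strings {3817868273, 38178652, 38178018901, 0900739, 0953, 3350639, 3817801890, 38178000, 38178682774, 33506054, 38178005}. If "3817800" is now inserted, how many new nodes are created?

Every character of "3817800" already lies on an existing path (it is a prefix of some stored word).
No new nodes are needed: 0.

0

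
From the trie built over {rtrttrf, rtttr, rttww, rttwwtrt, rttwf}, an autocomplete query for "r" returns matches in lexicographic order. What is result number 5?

rttwwtrt

Words with prefix "r", in lexicographic order: "rtrttrf", "rtttr", "rttwf", "rttww", "rttwwtrt"
The 5th is rttwwtrt.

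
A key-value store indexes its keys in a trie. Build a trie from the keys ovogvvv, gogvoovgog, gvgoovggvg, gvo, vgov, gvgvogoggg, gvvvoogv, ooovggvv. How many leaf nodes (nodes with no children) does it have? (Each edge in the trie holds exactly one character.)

A leaf is a node with no children — equivalently, the end of a word that is not a proper prefix of any other stored word.
Those words: "gogvoovgog", "gvgoovggvg", "gvgvogoggg", "gvo", "gvvvoogv", "ooovggvv", "ovogvvv", "vgov"
Leaf count: 8

8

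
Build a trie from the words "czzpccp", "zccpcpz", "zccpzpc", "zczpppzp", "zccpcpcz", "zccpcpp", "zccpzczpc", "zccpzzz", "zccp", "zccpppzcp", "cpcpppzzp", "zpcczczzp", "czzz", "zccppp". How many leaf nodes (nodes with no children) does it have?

12

Leaves are exactly the stored words that no other stored word extends.
Those words: "cpcpppzzp", "czzpccp", "czzz", "zccpcpcz", "zccpcpp", "zccpcpz", "zccpppzcp", "zccpzczpc", "zccpzpc", "zccpzzz", "zczpppzp", "zpcczczzp"
Leaf count: 12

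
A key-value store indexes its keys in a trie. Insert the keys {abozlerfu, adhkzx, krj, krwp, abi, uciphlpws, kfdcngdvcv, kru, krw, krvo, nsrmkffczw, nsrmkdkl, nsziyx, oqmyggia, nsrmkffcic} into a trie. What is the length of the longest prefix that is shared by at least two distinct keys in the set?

8

Look for the deepest trie node that still has at least two words in its subtree.
e.g. "nsrmkffcic" and "nsrmkffczw" share the prefix "nsrmkffc" of length 8; no pair shares a longer one.
Longest shared-prefix length: 8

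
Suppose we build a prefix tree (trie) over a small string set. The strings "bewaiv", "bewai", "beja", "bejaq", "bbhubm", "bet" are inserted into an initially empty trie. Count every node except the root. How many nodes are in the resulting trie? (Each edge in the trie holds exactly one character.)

Trie structure (* marks end of a word):
(root)
└─ b
   ├─ b
   │  └─ h
   │     └─ u
   │        └─ b
   │           └─ m *
   └─ e
      ├─ j
      │  └─ a *
      │     └─ q *
      ├─ t *
      └─ w
         └─ a
            └─ i *
               └─ v *
Counting every labelled node above: 15.

15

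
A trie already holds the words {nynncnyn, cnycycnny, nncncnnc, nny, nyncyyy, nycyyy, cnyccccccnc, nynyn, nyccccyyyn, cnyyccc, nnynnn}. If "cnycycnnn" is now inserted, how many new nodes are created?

1

Walking "cnycycnnn" from the root, the first 8 characters ("cnycycnn") follow existing edges; "n" is the first miss.
Each of the 1 remaining characters creates one node.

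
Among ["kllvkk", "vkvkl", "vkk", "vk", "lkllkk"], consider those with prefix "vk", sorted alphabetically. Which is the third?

vkvkl

Words with prefix "vk", in lexicographic order: "vk", "vkk", "vkvkl"
The 3rd is vkvkl.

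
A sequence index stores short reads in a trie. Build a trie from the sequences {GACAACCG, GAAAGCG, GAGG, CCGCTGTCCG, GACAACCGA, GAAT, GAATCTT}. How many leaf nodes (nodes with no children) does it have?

A leaf is a node with no children — equivalently, the end of a word that is not a proper prefix of any other stored word.
Those words: "CCGCTGTCCG", "GAAAGCG", "GAATCTT", "GACAACCGA", "GAGG"
Leaf count: 5

5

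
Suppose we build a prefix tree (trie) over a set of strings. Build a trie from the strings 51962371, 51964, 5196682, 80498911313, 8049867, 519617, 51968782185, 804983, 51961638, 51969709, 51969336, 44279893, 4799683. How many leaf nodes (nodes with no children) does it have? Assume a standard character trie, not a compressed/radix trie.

Leaves are exactly the stored words that no other stored word extends.
Those words: "44279893", "4799683", "51961638", "519617", "51962371", "51964", "5196682", "51968782185", "51969336", "51969709", "804983", "8049867", "80498911313"
Leaf count: 13

13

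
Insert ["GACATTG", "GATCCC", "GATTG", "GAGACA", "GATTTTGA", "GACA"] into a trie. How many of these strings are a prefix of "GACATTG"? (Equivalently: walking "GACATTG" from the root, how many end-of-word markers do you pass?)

2

Walk "GACATTG" from the root; an end-of-word marker is hit whenever a stored word is a prefix of "GACATTG".
Prefixes of the query that are stored words: "GACA", "GACATTG"
Count: 2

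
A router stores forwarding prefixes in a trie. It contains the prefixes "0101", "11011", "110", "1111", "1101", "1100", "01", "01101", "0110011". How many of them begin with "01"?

4

Traverse to the node for "01", then collect every word in that subtree.
Words under "01": 01, 0101, 0110011, 01101
Count: 4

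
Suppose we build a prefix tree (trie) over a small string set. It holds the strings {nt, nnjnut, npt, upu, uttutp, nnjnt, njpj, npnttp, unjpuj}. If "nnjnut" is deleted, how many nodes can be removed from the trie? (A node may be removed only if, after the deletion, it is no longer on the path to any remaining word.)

2

After clearing the end-marker at "nnjnut", prune upward until reaching a node still needed by another word.
The suffix "ut" (2 nodes) is used only by "nnjnut"; the node for "nnjn" still has the child "t", so pruning stops there.
Nodes removed: 2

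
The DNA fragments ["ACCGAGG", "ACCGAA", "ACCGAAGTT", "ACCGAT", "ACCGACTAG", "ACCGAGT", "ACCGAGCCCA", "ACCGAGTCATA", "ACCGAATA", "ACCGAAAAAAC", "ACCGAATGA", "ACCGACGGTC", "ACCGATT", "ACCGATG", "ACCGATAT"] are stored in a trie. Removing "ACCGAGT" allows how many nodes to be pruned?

0

A node on "ACCGAGT"'s path can go only if nothing else ends at it or branches off below it.
Every node on "ACCGAGT" is still needed (e.g. by "ACCGAGTCATA"), so nothing is freed.
Nodes removed: 0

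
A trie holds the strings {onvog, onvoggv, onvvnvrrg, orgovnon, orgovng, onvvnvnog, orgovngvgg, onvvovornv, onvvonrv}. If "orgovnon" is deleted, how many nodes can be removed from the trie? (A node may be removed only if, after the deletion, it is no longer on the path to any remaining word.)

Walk "orgovnon" from the leaf back toward the root, removing each node that no remaining word uses.
The suffix "on" (2 nodes) is used only by "orgovnon"; the node for "orgovn" still has the child "g", so pruning stops there.
Nodes removed: 2

2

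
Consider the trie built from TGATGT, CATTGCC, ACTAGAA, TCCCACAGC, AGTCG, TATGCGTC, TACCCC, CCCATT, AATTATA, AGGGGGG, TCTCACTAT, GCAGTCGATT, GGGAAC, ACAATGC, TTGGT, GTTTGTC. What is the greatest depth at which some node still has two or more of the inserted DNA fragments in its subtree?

2

Look for the deepest trie node that still has at least two words in its subtree.
e.g. "ACAATGC" and "ACTAGAA" share the prefix "AC" of length 2; no pair shares a longer one.
Longest shared-prefix length: 2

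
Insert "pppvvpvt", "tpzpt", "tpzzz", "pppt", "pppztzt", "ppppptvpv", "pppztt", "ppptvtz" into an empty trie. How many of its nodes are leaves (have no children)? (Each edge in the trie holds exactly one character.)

7

A leaf is a node with no children — equivalently, the end of a word that is not a proper prefix of any other stored word.
Those words: "ppppptvpv", "ppptvtz", "pppvvpvt", "pppztt", "pppztzt", "tpzpt", "tpzzz"
Leaf count: 7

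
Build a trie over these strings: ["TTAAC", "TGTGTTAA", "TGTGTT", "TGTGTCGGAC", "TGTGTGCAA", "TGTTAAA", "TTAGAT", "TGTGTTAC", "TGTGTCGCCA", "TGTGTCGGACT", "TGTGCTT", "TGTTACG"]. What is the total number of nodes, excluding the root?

38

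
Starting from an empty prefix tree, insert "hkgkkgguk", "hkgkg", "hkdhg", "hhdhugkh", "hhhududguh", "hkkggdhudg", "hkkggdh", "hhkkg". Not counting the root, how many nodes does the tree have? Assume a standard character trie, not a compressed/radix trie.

Count nodes per top-level branch (shared prefixes stored once):
  'h'-branch (hhdhugkh, hhhududguh, hhkkg, hkdhg, hkgkg, hkgkkgguk, hkkggdh, hkkggdhudg): 39 nodes
Sum: 39

39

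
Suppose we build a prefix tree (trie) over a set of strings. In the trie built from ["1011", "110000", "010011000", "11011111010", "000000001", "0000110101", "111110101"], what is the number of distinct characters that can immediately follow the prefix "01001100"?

The children of the "01001100" node are the distinct next characters among strings starting with "01001100".
Characters that immediately follow "01001100" among the stored strings: {0}.
That node has 1 child edge.

1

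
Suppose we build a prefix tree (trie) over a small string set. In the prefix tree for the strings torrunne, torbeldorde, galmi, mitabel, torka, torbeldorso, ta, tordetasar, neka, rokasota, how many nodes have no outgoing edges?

10

Leaves are exactly the stored words that no other stored word extends.
Those words: "galmi", "mitabel", "neka", "rokasota", "ta", "torbeldorde", "torbeldorso", "tordetasar", "torka", "torrunne"
Leaf count: 10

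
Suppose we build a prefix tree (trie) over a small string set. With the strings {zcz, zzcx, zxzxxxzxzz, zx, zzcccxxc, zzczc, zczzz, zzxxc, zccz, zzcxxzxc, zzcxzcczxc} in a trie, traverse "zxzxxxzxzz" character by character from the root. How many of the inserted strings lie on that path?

2

Check each prefix of "zxzxxxzxzz" against the stored set — each match is an end-marker on the path.
Prefixes of the query that are stored words: "zx", "zxzxxxzxzz"
Count: 2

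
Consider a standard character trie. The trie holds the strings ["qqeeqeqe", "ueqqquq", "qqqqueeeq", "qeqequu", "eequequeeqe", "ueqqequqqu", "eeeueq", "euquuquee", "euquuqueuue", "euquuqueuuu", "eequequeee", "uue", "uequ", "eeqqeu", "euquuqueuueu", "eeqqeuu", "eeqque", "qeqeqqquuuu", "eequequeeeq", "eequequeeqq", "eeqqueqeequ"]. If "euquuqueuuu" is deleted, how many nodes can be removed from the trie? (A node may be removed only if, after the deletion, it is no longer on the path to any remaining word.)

1

Walk "euquuqueuuu" from the leaf back toward the root, removing each node that no remaining word uses.
The suffix "u" (1 node) is used only by "euquuqueuuu"; the node for "euquuqueuu" still has the child "e", so pruning stops there.
Nodes removed: 1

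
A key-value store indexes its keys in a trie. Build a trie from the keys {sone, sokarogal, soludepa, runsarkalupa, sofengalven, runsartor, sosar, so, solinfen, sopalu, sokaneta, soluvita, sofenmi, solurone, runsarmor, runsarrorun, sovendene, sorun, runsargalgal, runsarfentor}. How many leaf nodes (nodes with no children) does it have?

19

A leaf is a node with no children — equivalently, the end of a word that is not a proper prefix of any other stored word.
Those words: "runsarfentor", "runsargalgal", "runsarkalupa", "runsarmor", "runsarrorun", "runsartor", "sofengalven", "sofenmi", "sokaneta", "sokarogal", "solinfen", "soludepa", "solurone", "soluvita", "sone", "sopalu", "sorun", "sosar", "sovendene"
Leaf count: 19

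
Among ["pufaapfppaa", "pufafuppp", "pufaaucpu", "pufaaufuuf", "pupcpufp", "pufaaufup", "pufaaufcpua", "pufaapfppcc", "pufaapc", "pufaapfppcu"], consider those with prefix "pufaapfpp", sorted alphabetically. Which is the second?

Words with prefix "pufaapfpp", in lexicographic order: "pufaapfppaa", "pufaapfppcc", "pufaapfppcu"
The 2nd is pufaapfppcc.

pufaapfppcc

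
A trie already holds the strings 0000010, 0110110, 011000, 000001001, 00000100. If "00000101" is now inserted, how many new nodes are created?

1

"0000010" is already a path in the trie; the remaining "1" must be added.
So 8 − 7 = 1 new nodes.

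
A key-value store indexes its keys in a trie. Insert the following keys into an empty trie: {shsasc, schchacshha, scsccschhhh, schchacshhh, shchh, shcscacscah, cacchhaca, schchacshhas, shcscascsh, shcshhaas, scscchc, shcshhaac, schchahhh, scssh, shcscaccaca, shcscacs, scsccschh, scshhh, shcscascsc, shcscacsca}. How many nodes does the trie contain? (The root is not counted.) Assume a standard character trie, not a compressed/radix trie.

72

For each word, the new-node count is its length minus the longest prefix already in the trie:
  "shsasc" → 6 new (s, h, s, a, s, c)
  "schchacshha" → prefix "s" already present; 10 new (c, h, c, h, a, c, s, h, h, a)
  "scsccschhhh" → prefix "sc" already present; 9 new (s, c, c, s, c, h, h, h, h)
  "schchacshhh" → prefix "schchacshh" already present; 1 new (h)
  "shchh" → prefix "sh" already present; 3 new (c, h, h)
  "shcscacscah" → prefix "shc" already present; 8 new (s, c, a, c, s, c, a, h)
  "cacchhaca" → 9 new (c, a, c, c, h, h, a, c, a)
  "schchacshhas" → prefix "schchacshha" already present; 1 new (s)
  "shcscascsh" → prefix "shcsca" already present; 4 new (s, c, s, h)
  "shcshhaas" → prefix "shcs" already present; 5 new (h, h, a, a, s)
  "scscchc" → prefix "scscc" already present; 2 new (h, c)
  "shcshhaac" → prefix "shcshhaa" already present; 1 new (c)
  "schchahhh" → prefix "schcha" already present; 3 new (h, h, h)
  "scssh" → prefix "scs" already present; 2 new (s, h)
  "shcscaccaca" → prefix "shcscac" already present; 4 new (c, a, c, a)
  "shcscacs" → prefix "shcscacs" already present; 0 new (none)
  "scsccschh" → prefix "scsccschh" already present; 0 new (none)
  "scshhh" → prefix "scs" already present; 3 new (h, h, h)
  "shcscascsc" → prefix "shcscascs" already present; 1 new (c)
  "shcscacsca" → prefix "shcscacsca" already present; 0 new (none)
Total nodes = 6 + 10 + 9 + 1 + 3 + 8 + 9 + 1 + 4 + 5 + 2 + 1 + 3 + 2 + 4 + 0 + 0 + 3 + 1 + 0 = 72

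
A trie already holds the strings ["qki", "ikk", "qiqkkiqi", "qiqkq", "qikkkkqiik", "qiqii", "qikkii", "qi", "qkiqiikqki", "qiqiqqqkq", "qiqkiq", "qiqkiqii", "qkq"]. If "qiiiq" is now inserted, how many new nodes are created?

"qi" is already a path in the trie; the remaining "iiq" must be added.
So 5 − 2 = 3 new nodes.

3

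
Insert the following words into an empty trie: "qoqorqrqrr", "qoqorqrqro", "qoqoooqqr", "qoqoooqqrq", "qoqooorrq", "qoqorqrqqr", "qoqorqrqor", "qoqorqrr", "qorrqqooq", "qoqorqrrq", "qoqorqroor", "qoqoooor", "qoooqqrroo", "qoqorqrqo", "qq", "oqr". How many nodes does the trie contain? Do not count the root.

For each word, the new-node count is its length minus the longest prefix already in the trie:
  "qoqorqrqrr" → 10 new (q, o, q, o, r, q, r, q, r, r)
  "qoqorqrqro" → prefix "qoqorqrqr" already present; 1 new (o)
  "qoqoooqqr" → prefix "qoqo" already present; 5 new (o, o, q, q, r)
  "qoqoooqqrq" → prefix "qoqoooqqr" already present; 1 new (q)
  "qoqooorrq" → prefix "qoqooo" already present; 3 new (r, r, q)
  "qoqorqrqqr" → prefix "qoqorqrq" already present; 2 new (q, r)
  "qoqorqrqor" → prefix "qoqorqrq" already present; 2 new (o, r)
  "qoqorqrr" → prefix "qoqorqr" already present; 1 new (r)
  "qorrqqooq" → prefix "qo" already present; 7 new (r, r, q, q, o, o, q)
  "qoqorqrrq" → prefix "qoqorqrr" already present; 1 new (q)
  "qoqorqroor" → prefix "qoqorqr" already present; 3 new (o, o, r)
  "qoqoooor" → prefix "qoqooo" already present; 2 new (o, r)
  "qoooqqrroo" → prefix "qo" already present; 8 new (o, o, q, q, r, r, o, o)
  "qoqorqrqo" → prefix "qoqorqrqo" already present; 0 new (none)
  "qq" → prefix "q" already present; 1 new (q)
  "oqr" → 3 new (o, q, r)
Total nodes = 10 + 1 + 5 + 1 + 3 + 2 + 2 + 1 + 7 + 1 + 3 + 2 + 8 + 0 + 1 + 3 = 50

50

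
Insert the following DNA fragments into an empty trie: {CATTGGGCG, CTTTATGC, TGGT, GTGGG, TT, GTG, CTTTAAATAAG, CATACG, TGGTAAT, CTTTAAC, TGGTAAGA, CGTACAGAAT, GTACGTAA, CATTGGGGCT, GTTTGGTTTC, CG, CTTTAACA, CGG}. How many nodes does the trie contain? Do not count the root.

69

For each word, the new-node count is its length minus the longest prefix already in the trie:
  "CATTGGGCG" → 9 new (C, A, T, T, G, G, G, C, G)
  "CTTTATGC" → prefix "C" already present; 7 new (T, T, T, A, T, G, C)
  "TGGT" → 4 new (T, G, G, T)
  "GTGGG" → 5 new (G, T, G, G, G)
  "TT" → prefix "T" already present; 1 new (T)
  "GTG" → prefix "GTG" already present; 0 new (none)
  "CTTTAAATAAG" → prefix "CTTTA" already present; 6 new (A, A, T, A, A, G)
  "CATACG" → prefix "CAT" already present; 3 new (A, C, G)
  "TGGTAAT" → prefix "TGGT" already present; 3 new (A, A, T)
  "CTTTAAC" → prefix "CTTTAA" already present; 1 new (C)
  "TGGTAAGA" → prefix "TGGTAA" already present; 2 new (G, A)
  "CGTACAGAAT" → prefix "C" already present; 9 new (G, T, A, C, A, G, A, A, T)
  "GTACGTAA" → prefix "GT" already present; 6 new (A, C, G, T, A, A)
  "CATTGGGGCT" → prefix "CATTGGG" already present; 3 new (G, C, T)
  "GTTTGGTTTC" → prefix "GT" already present; 8 new (T, T, G, G, T, T, T, C)
  "CG" → prefix "CG" already present; 0 new (none)
  "CTTTAACA" → prefix "CTTTAAC" already present; 1 new (A)
  "CGG" → prefix "CG" already present; 1 new (G)
Total nodes = 9 + 7 + 4 + 5 + 1 + 0 + 6 + 3 + 3 + 1 + 2 + 9 + 6 + 3 + 8 + 0 + 1 + 1 = 69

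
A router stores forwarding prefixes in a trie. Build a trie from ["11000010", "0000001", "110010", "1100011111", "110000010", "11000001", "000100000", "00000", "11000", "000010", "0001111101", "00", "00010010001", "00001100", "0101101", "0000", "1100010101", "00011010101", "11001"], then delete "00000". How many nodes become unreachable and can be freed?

0

A node on "00000"'s path can go only if nothing else ends at it or branches off below it.
Every node on "00000" is still needed (e.g. by "0000001"), so nothing is freed.
Nodes removed: 0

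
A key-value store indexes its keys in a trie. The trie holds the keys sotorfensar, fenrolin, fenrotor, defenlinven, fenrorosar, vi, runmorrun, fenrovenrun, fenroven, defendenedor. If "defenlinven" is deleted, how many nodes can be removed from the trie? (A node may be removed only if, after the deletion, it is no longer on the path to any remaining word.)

A node on "defenlinven"'s path can go only if nothing else ends at it or branches off below it.
The suffix "linven" (6 nodes) is used only by "defenlinven"; the node for "defen" still has the child "d", so pruning stops there.
Nodes removed: 6

6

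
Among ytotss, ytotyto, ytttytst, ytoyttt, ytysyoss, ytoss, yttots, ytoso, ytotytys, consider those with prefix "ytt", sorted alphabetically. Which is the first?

yttots

Words with prefix "ytt", in lexicographic order: "yttots", "ytttytst"
The 1st is yttots.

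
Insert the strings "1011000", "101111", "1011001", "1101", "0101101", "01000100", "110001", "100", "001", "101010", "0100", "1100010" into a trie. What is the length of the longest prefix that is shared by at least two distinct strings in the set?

Equivalently: take the maximum, over all pairs, of their longest common prefix length.
e.g. "1011000" and "1011001" share the prefix "101100" of length 6; no pair shares a longer one.
Longest shared-prefix length: 6

6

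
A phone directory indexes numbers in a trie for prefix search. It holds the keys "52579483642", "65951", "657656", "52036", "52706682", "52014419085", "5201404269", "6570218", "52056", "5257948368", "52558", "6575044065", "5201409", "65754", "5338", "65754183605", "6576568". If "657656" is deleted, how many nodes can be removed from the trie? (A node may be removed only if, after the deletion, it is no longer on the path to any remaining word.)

After clearing the end-marker at "657656", prune upward until reaching a node still needed by another word.
Every node on "657656" is still needed (e.g. by "6576568"), so nothing is freed.
Nodes removed: 0

0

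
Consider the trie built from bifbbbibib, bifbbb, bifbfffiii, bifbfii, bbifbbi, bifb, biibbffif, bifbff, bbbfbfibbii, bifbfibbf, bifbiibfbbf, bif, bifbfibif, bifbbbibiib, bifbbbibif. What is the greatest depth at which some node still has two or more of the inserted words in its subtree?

Look for the deepest trie node that still has at least two words in its subtree.
e.g. "bifbbbibib" and "bifbbbibif" share the prefix "bifbbbibi" of length 9; no pair shares a longer one.
Longest shared-prefix length: 9

9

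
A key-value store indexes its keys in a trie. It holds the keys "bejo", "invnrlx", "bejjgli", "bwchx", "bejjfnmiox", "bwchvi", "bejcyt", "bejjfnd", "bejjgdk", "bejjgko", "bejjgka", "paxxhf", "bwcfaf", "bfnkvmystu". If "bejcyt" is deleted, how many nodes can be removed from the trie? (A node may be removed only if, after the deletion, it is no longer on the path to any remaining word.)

3

Walk "bejcyt" from the leaf back toward the root, removing each node that no remaining word uses.
The suffix "cyt" (3 nodes) is used only by "bejcyt"; the node for "bej" still has the child "o", so pruning stops there.
Nodes removed: 3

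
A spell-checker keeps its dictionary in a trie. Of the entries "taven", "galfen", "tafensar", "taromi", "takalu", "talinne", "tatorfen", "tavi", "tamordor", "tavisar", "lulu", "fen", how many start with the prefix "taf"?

1

Filter for entries beginning with "taf":
Matches: "tafensar"
Count: 1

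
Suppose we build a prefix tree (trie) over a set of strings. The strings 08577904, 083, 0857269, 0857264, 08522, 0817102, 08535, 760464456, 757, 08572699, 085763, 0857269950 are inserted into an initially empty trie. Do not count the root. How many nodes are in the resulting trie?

38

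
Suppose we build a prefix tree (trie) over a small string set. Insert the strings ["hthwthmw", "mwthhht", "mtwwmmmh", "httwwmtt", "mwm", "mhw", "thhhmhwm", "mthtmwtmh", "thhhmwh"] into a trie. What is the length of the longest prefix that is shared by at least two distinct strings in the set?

5

Equivalently: take the maximum, over all pairs, of their longest common prefix length.
"thhhmhwm" and "thhhmwh" agree on "thhhm" (5 characters) before diverging; nothing deeper is shared.
Longest shared-prefix length: 5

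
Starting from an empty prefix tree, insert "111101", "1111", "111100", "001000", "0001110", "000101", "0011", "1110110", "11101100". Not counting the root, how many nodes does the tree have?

Trie structure (* marks end of a word):
(root)
├─ 0
│  └─ 0
│     ├─ 0
│     │  └─ 1
│     │     ├─ 0
│     │     │  └─ 1 *
│     │     └─ 1
│     │        └─ 1
│     │           └─ 0 *
│     └─ 1
│        ├─ 0
│        │  └─ 0
│        │     └─ 0 *
│        └─ 1 *
└─ 1
   └─ 1
      └─ 1
         ├─ 0
         │  └─ 1
         │     └─ 1
         │        └─ 0 *
         │           └─ 0 *
         └─ 1 *
            └─ 0
               ├─ 0 *
               └─ 1 *
Counting every labelled node above: 26.

26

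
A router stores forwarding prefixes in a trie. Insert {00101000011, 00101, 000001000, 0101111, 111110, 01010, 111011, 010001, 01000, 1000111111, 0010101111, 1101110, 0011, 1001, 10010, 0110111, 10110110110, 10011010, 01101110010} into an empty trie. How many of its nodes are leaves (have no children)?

A leaf is a node with no children — equivalently, the end of a word that is not a proper prefix of any other stored word.
Those words: "000001000", "00101000011", "0010101111", "0011", "010001", "01010", "0101111", "01101110010", "1000111111", "10010", "10011010", "10110110110", "1101110", "111011", "111110"
Leaf count: 15

15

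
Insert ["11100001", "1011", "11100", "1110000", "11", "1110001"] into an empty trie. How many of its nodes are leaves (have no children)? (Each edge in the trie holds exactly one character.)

A leaf is a node with no children — equivalently, the end of a word that is not a proper prefix of any other stored word.
Those words: "1011", "11100001", "1110001"
Leaf count: 3

3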